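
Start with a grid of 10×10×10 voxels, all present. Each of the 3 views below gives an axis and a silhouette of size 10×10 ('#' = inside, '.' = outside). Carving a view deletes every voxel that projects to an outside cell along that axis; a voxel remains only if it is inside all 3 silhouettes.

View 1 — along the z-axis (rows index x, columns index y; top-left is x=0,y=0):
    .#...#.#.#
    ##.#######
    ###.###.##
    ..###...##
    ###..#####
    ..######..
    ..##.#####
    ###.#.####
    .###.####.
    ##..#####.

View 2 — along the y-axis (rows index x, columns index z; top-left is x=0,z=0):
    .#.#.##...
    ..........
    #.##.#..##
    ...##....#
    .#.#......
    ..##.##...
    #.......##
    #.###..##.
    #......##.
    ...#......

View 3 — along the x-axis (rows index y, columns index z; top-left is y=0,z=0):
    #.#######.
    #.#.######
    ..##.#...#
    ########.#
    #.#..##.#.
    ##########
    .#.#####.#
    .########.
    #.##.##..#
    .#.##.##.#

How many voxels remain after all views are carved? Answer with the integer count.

initial block: 10^3 = 1000
  1. axis=2 (XY plane), |mask|=69  ⇒  voxels=690
  2. axis=1 (XZ plane), |mask|=32  ⇒  voxels=216
  3. axis=0 (YZ plane), |mask|=71  ⇒  voxels=147

147 voxels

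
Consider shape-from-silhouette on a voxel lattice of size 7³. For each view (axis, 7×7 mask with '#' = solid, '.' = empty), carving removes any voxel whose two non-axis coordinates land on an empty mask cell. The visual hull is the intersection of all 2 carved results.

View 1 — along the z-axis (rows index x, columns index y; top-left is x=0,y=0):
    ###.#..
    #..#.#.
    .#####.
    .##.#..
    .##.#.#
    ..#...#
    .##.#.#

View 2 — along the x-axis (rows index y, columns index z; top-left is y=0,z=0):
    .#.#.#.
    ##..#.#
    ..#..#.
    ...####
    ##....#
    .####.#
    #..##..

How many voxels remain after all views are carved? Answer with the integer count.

start: 7×7×7 = 343 voxels
V1 z: intersect with XY mask (25 set) -- 175 left
V2 x: intersect with YZ mask (24 set) -- 80 left

voxel count = 80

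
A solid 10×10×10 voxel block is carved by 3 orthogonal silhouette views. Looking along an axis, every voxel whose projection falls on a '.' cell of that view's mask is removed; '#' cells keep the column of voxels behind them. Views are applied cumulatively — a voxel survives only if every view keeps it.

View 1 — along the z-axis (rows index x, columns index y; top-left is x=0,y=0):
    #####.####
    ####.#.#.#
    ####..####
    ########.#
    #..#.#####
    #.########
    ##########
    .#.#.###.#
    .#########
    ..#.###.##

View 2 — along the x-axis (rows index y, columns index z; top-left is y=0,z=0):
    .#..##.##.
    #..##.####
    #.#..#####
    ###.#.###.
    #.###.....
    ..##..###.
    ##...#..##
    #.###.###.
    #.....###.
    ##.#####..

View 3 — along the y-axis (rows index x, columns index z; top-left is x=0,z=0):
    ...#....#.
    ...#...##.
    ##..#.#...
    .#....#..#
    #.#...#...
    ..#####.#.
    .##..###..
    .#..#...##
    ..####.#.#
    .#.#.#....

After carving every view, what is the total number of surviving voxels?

before carving: 1000 voxels (10×10×10)
carve view 1 (along z, XY-mask fill 80/100): 800 voxels remain
carve view 2 (along x, YZ-mask fill 58/100): 473 voxels remain
carve view 3 (along y, XZ-mask fill 39/100): 185 voxels remain

|visual hull| = 185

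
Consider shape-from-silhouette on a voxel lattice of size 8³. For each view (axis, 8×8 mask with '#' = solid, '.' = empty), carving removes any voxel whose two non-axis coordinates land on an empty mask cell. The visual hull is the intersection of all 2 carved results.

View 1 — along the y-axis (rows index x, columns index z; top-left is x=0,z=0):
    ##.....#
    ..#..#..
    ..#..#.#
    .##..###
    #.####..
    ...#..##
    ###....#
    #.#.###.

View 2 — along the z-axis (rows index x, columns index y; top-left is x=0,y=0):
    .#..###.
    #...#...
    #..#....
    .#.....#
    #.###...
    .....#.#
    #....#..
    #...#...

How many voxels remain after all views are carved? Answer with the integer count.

voxel count = 76

full grid |V| = 512
[1] y-view keeps 30 columns → grid now 240
[2] z-view keeps 20 columns → grid now 76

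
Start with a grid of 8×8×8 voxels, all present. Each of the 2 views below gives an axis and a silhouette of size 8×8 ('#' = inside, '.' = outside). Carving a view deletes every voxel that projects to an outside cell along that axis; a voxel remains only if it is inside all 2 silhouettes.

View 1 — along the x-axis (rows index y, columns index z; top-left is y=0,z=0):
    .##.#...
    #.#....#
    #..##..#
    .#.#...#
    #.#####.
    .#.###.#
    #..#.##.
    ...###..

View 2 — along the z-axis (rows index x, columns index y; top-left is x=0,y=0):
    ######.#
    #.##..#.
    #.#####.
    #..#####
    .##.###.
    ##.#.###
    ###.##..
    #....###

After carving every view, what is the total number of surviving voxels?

full grid |V| = 512
after view 1 [x-axis, 31 of 64 cells solid] → remaining = 248
after view 2 [z-axis, 43 of 64 cells solid] → remaining = 169

remaining voxels: 169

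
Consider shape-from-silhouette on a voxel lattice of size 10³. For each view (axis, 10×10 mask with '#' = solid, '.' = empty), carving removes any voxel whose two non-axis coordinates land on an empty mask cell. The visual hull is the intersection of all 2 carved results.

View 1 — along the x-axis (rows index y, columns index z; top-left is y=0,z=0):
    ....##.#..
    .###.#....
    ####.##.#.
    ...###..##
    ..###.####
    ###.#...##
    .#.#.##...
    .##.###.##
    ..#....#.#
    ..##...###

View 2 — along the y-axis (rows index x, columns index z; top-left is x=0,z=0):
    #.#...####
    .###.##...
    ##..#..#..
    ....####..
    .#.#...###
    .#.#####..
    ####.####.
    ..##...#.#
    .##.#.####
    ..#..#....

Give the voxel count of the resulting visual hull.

before carving: 1000 voxels (10×10×10)
step 1: project along x, AND mask (51/100) → |grid| = 510
step 2: project along y, AND mask (51/100) → |grid| = 262

voxel count = 262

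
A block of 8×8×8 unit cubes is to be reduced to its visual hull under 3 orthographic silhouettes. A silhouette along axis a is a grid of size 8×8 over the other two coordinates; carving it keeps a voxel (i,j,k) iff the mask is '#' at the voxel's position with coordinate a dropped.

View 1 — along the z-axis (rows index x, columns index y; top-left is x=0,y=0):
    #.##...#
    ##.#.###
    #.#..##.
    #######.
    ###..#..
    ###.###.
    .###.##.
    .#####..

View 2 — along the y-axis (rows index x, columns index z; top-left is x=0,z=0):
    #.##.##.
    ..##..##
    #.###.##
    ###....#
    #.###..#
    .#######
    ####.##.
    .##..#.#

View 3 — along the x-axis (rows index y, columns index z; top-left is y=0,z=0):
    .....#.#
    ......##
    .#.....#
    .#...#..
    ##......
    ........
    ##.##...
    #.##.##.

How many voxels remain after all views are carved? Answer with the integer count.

54 voxels

initial block: 8^3 = 512
step 1: project along z, AND mask (41/64) → |grid| = 328
step 2: project along y, AND mask (41/64) → |grid| = 208
step 3: project along x, AND mask (19/64) → |grid| = 54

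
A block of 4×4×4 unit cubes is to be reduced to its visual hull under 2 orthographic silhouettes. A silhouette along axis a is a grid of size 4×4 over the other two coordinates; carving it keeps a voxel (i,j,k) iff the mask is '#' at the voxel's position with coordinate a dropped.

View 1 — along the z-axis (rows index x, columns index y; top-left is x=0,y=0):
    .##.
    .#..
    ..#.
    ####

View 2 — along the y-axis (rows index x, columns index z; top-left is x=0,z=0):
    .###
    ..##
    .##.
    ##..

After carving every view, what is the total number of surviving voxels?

before carving: 64 voxels (4×4×4)
V1 z: intersect with XY mask (8 set) -- 32 left
V2 y: intersect with XZ mask (9 set) -- 18 left

voxel count = 18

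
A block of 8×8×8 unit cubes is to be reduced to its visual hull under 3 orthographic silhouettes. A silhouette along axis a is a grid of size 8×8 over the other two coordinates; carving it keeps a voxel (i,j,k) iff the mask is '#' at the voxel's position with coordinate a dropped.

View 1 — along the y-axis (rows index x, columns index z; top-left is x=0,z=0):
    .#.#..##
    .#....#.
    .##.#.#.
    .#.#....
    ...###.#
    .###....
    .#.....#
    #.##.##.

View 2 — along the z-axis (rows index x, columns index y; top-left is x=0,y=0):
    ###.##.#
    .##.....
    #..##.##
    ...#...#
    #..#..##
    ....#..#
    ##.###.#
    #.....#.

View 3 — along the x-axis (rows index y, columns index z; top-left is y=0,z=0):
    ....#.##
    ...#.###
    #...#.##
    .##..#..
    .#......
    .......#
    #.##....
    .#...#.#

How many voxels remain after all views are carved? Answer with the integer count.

remaining voxels: 41

full grid |V| = 512
  1. axis=1 (XZ plane), |mask|=26  ⇒  voxels=208
  2. axis=2 (XY plane), |mask|=29  ⇒  voxels=96
  3. axis=0 (YZ plane), |mask|=22  ⇒  voxels=41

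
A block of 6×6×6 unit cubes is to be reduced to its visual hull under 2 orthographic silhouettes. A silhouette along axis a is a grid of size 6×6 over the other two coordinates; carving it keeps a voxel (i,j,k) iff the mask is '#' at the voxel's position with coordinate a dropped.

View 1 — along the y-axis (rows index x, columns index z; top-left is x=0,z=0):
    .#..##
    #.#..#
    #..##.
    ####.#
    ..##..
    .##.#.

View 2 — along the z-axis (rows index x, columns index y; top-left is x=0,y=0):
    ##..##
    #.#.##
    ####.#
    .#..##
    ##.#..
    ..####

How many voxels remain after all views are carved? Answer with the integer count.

|visual hull| = 72

before carving: 216 voxels (6×6×6)
carve view 1 (along y, XZ-mask fill 19/36): 114 voxels remain
carve view 2 (along z, XY-mask fill 23/36): 72 voxels remain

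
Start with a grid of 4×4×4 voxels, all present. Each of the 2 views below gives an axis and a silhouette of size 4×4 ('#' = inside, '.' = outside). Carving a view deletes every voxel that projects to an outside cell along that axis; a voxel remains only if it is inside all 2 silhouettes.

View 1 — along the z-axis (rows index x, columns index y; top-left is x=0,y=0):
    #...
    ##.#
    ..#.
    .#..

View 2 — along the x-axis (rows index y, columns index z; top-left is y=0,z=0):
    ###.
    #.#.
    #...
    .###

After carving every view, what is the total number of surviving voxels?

before carving: 64 voxels (4×4×4)
[1] z-view keeps 6 columns → grid now 24
[2] x-view keeps 9 columns → grid now 14

|visual hull| = 14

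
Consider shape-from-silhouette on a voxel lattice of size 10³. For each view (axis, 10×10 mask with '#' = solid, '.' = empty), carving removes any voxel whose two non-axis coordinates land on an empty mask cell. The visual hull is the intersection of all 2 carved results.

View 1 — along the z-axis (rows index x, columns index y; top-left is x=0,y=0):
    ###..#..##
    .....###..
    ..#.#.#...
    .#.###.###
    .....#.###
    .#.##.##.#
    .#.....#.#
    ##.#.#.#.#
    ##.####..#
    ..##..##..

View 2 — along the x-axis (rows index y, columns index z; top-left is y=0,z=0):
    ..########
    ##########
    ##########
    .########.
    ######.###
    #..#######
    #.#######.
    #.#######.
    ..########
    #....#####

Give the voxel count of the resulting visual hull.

start: 10×10×10 = 1000 voxels
step 1: project along z, AND mask (49/100) → |grid| = 490
step 2: project along x, AND mask (83/100) → |grid| = 400

remaining voxels: 400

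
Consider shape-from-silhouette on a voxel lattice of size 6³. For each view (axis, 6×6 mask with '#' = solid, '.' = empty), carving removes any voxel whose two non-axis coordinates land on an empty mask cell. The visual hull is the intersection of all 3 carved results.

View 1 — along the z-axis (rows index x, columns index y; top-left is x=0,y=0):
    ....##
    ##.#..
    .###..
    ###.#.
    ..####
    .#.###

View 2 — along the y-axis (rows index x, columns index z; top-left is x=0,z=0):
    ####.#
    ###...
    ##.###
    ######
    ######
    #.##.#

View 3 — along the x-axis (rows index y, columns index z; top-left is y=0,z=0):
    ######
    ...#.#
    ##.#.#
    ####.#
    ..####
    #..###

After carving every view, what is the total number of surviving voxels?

start: 6×6×6 = 216 voxels
carve view 1 (along z, XY-mask fill 20/36): 120 voxels remain
carve view 2 (along y, XZ-mask fill 29/36): 98 voxels remain
carve view 3 (along x, YZ-mask fill 25/36): 67 voxels remain

67 voxels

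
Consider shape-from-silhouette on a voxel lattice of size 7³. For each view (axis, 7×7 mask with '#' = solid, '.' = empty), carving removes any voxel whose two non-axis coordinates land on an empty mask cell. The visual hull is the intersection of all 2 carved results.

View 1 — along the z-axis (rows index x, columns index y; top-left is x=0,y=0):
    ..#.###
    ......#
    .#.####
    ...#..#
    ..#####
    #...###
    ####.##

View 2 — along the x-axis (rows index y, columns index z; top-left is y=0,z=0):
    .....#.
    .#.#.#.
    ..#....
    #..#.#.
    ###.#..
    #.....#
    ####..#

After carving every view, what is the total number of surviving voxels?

remaining voxels: 84

initial block: 7^3 = 343
carve view 1 (along z, XY-mask fill 27/49): 189 voxels remain
carve view 2 (along x, YZ-mask fill 19/49): 84 voxels remain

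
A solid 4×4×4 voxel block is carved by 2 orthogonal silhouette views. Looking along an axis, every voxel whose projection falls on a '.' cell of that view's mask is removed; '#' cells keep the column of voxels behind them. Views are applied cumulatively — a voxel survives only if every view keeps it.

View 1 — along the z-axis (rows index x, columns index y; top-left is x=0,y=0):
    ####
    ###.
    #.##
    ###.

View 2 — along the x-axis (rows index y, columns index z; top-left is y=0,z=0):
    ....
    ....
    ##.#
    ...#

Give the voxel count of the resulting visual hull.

14 voxels

initial block: 4^3 = 64
step 1: project along z, AND mask (13/16) → |grid| = 52
step 2: project along x, AND mask (4/16) → |grid| = 14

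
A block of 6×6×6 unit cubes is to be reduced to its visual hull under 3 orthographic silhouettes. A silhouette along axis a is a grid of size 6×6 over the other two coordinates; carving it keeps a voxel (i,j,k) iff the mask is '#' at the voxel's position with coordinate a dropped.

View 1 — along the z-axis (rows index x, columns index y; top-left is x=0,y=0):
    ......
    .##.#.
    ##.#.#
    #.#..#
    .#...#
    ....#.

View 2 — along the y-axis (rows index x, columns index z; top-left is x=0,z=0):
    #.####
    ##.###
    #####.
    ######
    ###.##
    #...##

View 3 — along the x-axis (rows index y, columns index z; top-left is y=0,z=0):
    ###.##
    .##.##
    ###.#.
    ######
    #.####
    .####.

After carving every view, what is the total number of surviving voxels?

full grid |V| = 216
after view 1 [z-axis, 13 of 36 cells solid] → remaining = 78
after view 2 [y-axis, 29 of 36 cells solid] → remaining = 66
after view 3 [x-axis, 28 of 36 cells solid] → remaining = 49

|visual hull| = 49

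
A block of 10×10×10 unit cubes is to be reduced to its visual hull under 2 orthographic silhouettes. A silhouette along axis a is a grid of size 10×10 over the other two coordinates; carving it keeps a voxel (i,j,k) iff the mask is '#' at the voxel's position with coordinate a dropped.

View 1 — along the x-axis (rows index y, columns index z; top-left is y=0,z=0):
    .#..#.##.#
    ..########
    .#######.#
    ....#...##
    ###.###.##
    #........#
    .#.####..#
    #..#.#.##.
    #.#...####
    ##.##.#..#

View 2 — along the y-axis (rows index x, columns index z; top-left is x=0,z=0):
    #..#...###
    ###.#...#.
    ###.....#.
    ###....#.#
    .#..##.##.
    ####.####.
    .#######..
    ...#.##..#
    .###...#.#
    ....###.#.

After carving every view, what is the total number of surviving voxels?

initial block: 10^3 = 1000
V1 x: intersect with YZ mask (57 set) -- 570 left
V2 y: intersect with XZ mask (52 set) -- 286 left

remaining voxels: 286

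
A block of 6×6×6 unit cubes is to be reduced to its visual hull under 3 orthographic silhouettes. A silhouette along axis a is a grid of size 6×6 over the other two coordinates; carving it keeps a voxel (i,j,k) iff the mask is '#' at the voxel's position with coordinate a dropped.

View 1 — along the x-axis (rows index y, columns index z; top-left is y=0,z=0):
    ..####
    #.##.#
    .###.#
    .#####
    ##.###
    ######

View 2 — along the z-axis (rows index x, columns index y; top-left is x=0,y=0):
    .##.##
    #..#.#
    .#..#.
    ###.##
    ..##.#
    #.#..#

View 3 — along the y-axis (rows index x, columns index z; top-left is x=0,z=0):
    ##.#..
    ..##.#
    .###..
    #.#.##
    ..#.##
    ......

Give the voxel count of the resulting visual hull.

before carving: 216 voxels (6×6×6)
V1 x: intersect with YZ mask (28 set) -- 168 left
V2 z: intersect with XY mask (20 set) -- 95 left
V3 y: intersect with XZ mask (16 set) -- 46 left

remaining voxels: 46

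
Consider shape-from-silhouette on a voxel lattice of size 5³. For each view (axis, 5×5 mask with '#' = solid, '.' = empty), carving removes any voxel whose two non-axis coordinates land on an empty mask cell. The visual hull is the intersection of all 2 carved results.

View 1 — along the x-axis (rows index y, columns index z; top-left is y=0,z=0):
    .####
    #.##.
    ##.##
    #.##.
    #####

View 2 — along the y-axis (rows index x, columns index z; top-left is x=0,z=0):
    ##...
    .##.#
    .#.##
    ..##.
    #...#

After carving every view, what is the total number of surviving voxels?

before carving: 125 voxels (5×5×5)
  1. axis=0 (YZ plane), |mask|=19  ⇒  voxels=95
  2. axis=1 (XZ plane), |mask|=12  ⇒  voxels=44

44 voxels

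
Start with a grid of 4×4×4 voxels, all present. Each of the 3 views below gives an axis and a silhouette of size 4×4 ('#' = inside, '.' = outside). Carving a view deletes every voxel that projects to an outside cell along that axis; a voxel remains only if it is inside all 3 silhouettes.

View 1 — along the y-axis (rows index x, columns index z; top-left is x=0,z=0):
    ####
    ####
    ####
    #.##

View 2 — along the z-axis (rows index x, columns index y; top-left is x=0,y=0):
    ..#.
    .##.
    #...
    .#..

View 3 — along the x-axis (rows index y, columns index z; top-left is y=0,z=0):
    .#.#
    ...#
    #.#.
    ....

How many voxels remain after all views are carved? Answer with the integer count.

|visual hull| = 8

before carving: 64 voxels (4×4×4)
  1. axis=1 (XZ plane), |mask|=15  ⇒  voxels=60
  2. axis=2 (XY plane), |mask|=5  ⇒  voxels=19
  3. axis=0 (YZ plane), |mask|=5  ⇒  voxels=8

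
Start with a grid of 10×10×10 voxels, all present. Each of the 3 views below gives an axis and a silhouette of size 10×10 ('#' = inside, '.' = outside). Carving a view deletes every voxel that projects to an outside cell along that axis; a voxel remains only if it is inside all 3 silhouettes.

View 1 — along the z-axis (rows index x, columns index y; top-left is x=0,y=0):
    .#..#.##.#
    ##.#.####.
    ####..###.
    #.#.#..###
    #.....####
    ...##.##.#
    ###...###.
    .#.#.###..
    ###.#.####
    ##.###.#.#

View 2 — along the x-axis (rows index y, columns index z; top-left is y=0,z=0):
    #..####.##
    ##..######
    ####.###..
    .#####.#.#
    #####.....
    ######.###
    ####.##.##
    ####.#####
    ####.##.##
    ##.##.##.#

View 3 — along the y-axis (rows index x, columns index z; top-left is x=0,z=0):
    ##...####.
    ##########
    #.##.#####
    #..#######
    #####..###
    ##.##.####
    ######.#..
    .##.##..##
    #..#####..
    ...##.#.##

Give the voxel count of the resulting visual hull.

336 voxels

before carving: 1000 voxels (10×10×10)
  1. axis=2 (XY plane), |mask|=61  ⇒  voxels=610
  2. axis=0 (YZ plane), |mask|=75  ⇒  voxels=464
  3. axis=1 (XZ plane), |mask|=72  ⇒  voxels=336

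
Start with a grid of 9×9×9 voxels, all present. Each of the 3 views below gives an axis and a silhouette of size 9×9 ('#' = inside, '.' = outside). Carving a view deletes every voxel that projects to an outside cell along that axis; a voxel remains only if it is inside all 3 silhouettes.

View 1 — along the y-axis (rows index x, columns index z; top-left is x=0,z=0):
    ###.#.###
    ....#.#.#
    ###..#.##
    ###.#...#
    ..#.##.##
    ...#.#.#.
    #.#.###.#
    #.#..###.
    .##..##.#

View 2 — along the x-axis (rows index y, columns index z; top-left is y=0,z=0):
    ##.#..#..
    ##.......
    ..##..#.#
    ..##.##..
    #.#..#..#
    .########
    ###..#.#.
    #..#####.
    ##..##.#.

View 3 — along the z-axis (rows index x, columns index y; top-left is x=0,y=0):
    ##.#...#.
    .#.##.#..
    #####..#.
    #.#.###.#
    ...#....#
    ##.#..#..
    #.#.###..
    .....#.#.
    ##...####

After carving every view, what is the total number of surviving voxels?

voxel count = 95

full grid |V| = 729
[1] y-view keeps 45 columns → grid now 405
[2] x-view keeps 42 columns → grid now 207
[3] z-view keeps 39 columns → grid now 95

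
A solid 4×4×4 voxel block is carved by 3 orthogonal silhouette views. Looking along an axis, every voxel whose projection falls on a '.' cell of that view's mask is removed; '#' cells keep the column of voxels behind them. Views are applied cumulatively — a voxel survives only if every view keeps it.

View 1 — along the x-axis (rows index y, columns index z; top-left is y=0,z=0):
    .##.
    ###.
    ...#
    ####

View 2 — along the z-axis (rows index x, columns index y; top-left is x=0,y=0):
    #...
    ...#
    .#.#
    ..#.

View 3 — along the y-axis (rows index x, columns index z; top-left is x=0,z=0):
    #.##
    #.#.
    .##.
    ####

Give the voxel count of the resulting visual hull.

voxel count = 8

before carving: 64 voxels (4×4×4)
V1 x: intersect with YZ mask (10 set) -- 40 left
V2 z: intersect with XY mask (5 set) -- 14 left
V3 y: intersect with XZ mask (11 set) -- 8 left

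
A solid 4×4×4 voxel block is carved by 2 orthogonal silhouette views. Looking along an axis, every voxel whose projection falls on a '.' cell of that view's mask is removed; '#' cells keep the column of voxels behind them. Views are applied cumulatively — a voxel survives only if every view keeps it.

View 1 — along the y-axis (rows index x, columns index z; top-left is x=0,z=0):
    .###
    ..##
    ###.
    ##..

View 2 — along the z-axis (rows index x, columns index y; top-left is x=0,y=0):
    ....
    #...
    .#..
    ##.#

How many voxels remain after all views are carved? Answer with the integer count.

full grid |V| = 64
V1 y: intersect with XZ mask (10 set) -- 40 left
V2 z: intersect with XY mask (5 set) -- 11 left

voxel count = 11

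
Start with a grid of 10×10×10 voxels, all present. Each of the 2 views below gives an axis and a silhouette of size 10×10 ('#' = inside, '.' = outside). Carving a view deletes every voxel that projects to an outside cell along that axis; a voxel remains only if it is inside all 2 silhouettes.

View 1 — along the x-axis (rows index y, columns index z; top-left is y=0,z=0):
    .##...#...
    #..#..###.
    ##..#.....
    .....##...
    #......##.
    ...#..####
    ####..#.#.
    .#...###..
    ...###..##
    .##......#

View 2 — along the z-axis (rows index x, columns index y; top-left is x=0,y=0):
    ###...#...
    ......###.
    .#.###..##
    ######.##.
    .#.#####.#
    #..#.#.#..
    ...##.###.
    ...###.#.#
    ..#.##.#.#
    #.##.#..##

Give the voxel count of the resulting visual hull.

start: 10×10×10 = 1000 voxels
carve view 1 (along x, YZ-mask fill 39/100): 390 voxels remain
carve view 2 (along z, XY-mask fill 53/100): 203 voxels remain

203 voxels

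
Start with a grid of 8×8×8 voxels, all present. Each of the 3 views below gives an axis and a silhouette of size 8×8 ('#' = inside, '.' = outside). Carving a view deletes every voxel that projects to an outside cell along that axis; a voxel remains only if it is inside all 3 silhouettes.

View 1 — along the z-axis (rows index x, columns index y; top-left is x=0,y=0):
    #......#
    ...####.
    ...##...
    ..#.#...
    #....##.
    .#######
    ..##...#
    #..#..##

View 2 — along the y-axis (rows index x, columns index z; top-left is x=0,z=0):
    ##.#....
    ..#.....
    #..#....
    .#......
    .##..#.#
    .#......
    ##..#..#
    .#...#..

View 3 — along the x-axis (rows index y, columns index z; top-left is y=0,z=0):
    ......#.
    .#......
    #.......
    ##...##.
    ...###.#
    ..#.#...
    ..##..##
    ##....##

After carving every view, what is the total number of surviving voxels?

before carving: 512 voxels (8×8×8)
after view 1 [z-axis, 27 of 64 cells solid] → remaining = 216
after view 2 [y-axis, 18 of 64 cells solid] → remaining = 55
after view 3 [x-axis, 21 of 64 cells solid] → remaining = 21

|visual hull| = 21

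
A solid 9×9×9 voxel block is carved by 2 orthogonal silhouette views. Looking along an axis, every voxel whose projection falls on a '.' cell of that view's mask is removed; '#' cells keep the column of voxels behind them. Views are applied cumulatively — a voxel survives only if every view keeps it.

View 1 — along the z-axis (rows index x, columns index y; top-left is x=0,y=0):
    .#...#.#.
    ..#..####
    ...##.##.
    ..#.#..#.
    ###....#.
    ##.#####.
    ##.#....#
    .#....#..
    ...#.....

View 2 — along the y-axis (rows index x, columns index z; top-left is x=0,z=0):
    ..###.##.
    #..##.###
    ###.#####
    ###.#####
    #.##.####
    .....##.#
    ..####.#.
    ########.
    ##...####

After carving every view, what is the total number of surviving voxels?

|visual hull| = 192

initial block: 9^3 = 729
carve view 1 (along z, XY-mask fill 33/81): 297 voxels remain
carve view 2 (along y, XZ-mask fill 56/81): 192 voxels remain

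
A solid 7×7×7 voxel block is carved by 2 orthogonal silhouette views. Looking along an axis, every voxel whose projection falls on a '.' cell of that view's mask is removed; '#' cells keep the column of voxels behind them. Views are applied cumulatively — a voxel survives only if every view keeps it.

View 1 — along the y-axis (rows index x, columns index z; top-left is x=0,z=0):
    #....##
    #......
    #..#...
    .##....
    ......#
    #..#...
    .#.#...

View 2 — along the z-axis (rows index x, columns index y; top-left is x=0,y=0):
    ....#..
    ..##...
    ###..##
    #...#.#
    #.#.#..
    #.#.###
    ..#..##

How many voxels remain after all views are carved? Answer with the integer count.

before carving: 343 voxels (7×7×7)
[1] y-view keeps 13 columns → grid now 91
[2] z-view keeps 22 columns → grid now 40

40 voxels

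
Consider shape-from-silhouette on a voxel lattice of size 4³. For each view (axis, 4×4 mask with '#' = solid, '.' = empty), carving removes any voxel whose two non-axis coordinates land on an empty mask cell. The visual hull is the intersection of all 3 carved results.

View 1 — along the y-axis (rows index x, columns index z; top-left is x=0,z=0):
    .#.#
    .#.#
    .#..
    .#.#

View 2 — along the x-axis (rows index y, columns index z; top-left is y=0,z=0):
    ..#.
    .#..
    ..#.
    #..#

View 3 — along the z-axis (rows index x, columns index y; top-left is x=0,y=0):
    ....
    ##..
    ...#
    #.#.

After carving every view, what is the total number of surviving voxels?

remaining voxels: 1

before carving: 64 voxels (4×4×4)
step 1: project along y, AND mask (7/16) → |grid| = 28
step 2: project along x, AND mask (5/16) → |grid| = 7
step 3: project along z, AND mask (5/16) → |grid| = 1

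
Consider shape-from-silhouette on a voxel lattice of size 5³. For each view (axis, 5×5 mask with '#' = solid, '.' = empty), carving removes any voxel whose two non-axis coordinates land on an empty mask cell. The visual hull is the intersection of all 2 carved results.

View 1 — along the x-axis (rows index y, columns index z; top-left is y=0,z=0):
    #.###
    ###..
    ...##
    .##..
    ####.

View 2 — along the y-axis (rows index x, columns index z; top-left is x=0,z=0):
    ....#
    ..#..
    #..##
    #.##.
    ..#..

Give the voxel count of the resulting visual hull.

initial block: 5^3 = 125
step 1: project along x, AND mask (15/25) → |grid| = 75
step 2: project along y, AND mask (9/25) → |grid| = 28

|visual hull| = 28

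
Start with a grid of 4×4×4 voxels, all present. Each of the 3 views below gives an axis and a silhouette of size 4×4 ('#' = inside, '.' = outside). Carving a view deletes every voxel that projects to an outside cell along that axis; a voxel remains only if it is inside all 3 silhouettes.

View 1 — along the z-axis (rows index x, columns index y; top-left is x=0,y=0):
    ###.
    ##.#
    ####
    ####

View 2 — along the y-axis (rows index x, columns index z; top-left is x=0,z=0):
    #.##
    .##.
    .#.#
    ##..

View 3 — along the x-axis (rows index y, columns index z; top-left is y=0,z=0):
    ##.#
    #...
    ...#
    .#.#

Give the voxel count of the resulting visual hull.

voxel count = 15

full grid |V| = 64
step 1: project along z, AND mask (14/16) → |grid| = 56
step 2: project along y, AND mask (9/16) → |grid| = 31
step 3: project along x, AND mask (7/16) → |grid| = 15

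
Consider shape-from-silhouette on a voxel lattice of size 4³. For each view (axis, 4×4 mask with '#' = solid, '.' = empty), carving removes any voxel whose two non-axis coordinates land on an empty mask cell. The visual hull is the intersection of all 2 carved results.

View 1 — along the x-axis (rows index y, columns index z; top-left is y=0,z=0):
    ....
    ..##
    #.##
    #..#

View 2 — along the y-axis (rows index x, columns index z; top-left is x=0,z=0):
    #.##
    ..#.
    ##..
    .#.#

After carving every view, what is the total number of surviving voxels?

|visual hull| = 14

before carving: 64 voxels (4×4×4)
carve view 1 (along x, YZ-mask fill 7/16): 28 voxels remain
carve view 2 (along y, XZ-mask fill 8/16): 14 voxels remain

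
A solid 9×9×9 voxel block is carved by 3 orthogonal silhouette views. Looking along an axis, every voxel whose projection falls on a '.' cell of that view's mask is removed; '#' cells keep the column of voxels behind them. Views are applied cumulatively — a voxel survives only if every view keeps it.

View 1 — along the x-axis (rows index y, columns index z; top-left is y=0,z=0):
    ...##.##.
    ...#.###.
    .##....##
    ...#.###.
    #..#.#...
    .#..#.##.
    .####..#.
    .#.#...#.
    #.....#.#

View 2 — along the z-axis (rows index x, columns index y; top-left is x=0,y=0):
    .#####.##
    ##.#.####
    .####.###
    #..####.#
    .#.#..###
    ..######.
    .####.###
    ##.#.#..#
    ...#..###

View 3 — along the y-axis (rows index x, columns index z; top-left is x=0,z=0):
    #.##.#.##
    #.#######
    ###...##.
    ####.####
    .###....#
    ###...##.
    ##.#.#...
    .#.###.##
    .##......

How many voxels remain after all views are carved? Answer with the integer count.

127 voxels

initial block: 9^3 = 729
[1] x-view keeps 34 columns → grid now 306
[2] z-view keeps 54 columns → grid now 203
[3] y-view keeps 48 columns → grid now 127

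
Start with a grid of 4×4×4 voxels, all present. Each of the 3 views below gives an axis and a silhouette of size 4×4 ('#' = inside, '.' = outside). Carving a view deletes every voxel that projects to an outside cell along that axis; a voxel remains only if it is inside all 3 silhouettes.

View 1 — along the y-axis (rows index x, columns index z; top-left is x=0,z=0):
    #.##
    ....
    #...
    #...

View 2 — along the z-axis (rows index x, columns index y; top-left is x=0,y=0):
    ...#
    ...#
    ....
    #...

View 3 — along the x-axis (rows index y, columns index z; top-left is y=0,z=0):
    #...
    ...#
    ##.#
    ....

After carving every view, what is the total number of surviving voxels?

|visual hull| = 1

before carving: 64 voxels (4×4×4)
carve view 1 (along y, XZ-mask fill 5/16): 20 voxels remain
carve view 2 (along z, XY-mask fill 3/16): 4 voxels remain
carve view 3 (along x, YZ-mask fill 5/16): 1 voxels remain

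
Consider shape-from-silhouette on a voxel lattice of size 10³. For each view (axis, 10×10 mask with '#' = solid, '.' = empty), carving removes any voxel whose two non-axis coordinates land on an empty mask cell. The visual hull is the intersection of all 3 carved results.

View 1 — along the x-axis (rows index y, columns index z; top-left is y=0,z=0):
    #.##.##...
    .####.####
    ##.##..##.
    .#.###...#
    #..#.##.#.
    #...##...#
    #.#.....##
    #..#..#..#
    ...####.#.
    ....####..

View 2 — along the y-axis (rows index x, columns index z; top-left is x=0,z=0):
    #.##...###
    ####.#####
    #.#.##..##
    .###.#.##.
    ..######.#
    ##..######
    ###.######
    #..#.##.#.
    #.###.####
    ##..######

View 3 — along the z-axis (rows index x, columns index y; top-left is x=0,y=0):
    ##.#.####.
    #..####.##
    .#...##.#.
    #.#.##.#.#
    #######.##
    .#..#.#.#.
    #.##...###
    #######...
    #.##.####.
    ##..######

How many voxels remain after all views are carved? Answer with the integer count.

initial block: 10^3 = 1000
step 1: project along x, AND mask (50/100) → |grid| = 500
step 2: project along y, AND mask (72/100) → |grid| = 361
step 3: project along z, AND mask (65/100) → |grid| = 231

remaining voxels: 231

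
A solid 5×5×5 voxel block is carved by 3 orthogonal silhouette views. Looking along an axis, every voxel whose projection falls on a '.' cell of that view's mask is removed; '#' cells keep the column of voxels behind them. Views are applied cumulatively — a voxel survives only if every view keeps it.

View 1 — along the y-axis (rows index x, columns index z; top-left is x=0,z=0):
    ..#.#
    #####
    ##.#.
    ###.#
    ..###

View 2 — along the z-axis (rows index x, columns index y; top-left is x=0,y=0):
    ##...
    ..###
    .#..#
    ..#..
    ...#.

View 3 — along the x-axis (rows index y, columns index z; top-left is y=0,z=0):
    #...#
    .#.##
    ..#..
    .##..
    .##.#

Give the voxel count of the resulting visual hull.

before carving: 125 voxels (5×5×5)
[1] y-view keeps 17 columns → grid now 85
[2] z-view keeps 9 columns → grid now 32
[3] x-view keeps 11 columns → grid now 13

voxel count = 13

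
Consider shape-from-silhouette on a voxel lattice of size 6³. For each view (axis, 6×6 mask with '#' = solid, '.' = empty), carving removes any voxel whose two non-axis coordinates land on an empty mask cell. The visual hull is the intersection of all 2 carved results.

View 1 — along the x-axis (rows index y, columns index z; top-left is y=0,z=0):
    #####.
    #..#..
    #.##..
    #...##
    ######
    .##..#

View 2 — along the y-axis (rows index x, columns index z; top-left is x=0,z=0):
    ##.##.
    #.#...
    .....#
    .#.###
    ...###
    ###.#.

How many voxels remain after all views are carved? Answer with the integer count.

full grid |V| = 216
step 1: project along x, AND mask (22/36) → |grid| = 132
step 2: project along y, AND mask (18/36) → |grid| = 65

voxel count = 65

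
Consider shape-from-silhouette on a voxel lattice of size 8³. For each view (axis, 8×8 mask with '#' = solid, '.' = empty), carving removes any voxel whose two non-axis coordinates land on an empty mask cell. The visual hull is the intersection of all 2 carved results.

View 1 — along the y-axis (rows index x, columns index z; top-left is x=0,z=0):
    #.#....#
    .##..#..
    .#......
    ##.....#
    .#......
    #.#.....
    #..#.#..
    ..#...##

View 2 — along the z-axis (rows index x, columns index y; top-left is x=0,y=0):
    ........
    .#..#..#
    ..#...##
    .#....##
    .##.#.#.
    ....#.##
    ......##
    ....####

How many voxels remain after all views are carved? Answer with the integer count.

remaining voxels: 49

initial block: 8^3 = 512
carve view 1 (along y, XZ-mask fill 19/64): 152 voxels remain
carve view 2 (along z, XY-mask fill 22/64): 49 voxels remain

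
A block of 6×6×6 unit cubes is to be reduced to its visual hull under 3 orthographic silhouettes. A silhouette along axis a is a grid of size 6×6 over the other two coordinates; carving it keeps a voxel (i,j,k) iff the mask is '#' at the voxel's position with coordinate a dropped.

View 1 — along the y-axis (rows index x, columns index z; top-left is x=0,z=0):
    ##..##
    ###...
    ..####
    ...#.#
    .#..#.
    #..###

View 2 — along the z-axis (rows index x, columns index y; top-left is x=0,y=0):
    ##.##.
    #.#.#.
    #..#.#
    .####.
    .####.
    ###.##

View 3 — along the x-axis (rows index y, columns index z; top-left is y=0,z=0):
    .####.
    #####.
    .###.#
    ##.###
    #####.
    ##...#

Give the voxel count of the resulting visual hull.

51 voxels

start: 6×6×6 = 216 voxels
  1. axis=1 (XZ plane), |mask|=19  ⇒  voxels=114
  2. axis=2 (XY plane), |mask|=23  ⇒  voxels=73
  3. axis=0 (YZ plane), |mask|=26  ⇒  voxels=51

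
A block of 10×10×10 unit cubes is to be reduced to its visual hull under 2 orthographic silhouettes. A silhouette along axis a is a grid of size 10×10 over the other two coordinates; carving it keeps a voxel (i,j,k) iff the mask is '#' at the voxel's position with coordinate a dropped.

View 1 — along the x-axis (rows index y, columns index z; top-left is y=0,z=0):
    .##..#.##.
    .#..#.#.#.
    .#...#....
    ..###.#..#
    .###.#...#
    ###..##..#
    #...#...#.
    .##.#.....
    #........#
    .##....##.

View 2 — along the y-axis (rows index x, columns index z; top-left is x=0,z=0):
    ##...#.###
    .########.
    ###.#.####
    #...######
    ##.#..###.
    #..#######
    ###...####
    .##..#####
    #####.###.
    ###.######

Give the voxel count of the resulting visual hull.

voxel count = 287

start: 10×10×10 = 1000 voxels
  1. axis=0 (YZ plane), |mask|=39  ⇒  voxels=390
  2. axis=1 (XZ plane), |mask|=74  ⇒  voxels=287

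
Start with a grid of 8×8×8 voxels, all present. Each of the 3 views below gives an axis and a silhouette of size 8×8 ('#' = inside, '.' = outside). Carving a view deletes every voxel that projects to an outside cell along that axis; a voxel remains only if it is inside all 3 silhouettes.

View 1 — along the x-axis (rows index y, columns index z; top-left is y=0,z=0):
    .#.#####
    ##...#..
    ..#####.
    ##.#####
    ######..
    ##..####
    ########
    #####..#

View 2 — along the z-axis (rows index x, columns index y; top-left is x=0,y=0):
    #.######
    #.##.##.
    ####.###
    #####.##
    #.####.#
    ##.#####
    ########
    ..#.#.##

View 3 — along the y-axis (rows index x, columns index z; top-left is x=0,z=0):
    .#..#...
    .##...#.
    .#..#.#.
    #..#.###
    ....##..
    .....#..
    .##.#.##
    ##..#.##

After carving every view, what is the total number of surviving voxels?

remaining voxels: 125

full grid |V| = 512
[1] x-view keeps 47 columns → grid now 376
[2] z-view keeps 51 columns → grid now 308
[3] y-view keeps 26 columns → grid now 125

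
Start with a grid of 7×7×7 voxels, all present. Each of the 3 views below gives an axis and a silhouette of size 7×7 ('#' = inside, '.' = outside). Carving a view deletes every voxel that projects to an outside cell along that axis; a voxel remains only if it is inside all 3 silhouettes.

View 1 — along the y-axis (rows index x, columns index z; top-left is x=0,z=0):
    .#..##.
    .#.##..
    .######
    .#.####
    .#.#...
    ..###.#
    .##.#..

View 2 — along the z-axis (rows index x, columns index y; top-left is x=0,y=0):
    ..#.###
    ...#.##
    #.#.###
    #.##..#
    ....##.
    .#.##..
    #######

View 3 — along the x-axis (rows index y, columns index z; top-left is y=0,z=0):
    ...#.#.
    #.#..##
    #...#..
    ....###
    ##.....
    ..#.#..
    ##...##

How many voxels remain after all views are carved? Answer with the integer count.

initial block: 7^3 = 343
step 1: project along y, AND mask (26/49) → |grid| = 182
step 2: project along z, AND mask (28/49) → |grid| = 108
step 3: project along x, AND mask (19/49) → |grid| = 38

38 voxels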